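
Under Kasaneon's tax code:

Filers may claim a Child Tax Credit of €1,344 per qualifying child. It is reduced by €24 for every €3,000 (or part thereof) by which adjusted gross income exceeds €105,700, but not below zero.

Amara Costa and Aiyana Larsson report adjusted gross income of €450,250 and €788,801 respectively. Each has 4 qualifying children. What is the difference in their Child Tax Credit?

€2,616

Amara (€450,250): Child Tax Credit: base = 4 × €1,344 = €5,376. income exceeds €105,700 by €344,550, which is 115 full-or-partial €3,000 increments; reduction = 115 × €24 = €2,760, leaving €2,616.
Aiyana (€788,801): Child Tax Credit: base = 4 × €1,344 = €5,376. income exceeds €105,700 by €683,101 → 228 increments × €24 = €5,472 ≥ base, so the credit is €0.
Difference: |€2,616 − €0| = €2,616.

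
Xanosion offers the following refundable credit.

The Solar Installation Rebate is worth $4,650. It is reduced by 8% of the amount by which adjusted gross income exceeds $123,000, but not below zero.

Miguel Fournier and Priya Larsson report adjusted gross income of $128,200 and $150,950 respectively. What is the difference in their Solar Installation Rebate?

$1,820

Miguel ($128,200): Solar Installation Rebate: 8% of the $5,200 excess over $123,000 is $416; credit = $4,650 − $416 = $4,234.
Priya ($150,950): Solar Installation Rebate: 8% of the $27,950 excess over $123,000 is $2,236; credit = $4,650 − $2,236 = $2,414.
Difference: |$4,234 − $2,414| = $1,820.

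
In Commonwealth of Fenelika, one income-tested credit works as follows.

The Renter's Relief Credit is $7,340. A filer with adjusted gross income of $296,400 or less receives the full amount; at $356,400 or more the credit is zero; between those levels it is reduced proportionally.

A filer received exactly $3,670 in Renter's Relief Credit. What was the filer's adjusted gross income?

$3,670 is 3,670/7,340 of the full $7,340, so 3,670/7,340 of the $60,000 range has been used: income = $296,400 + $60,000 × 3,670/7,340 = $326,400.

$326,400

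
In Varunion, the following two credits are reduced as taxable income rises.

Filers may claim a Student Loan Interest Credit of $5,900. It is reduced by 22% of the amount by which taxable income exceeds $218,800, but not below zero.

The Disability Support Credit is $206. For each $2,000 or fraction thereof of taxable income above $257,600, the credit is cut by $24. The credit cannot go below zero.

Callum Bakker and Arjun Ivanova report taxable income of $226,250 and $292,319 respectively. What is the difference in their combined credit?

Callum ($226,250): Student Loan Interest Credit: 22% of the $7,450 excess over $218,800 is $1,639; credit = $5,900 − $1,639 = $4,261. Disability Support Credit: $226,250 is at or below the $257,600 threshold, so the full $206 applies. total $4,261 + $206 = $4,467
Arjun ($292,319): Student Loan Interest Credit: 22% of the $73,519 excess over $218,800 is $16,174.18 ≥ base, so the credit is $0. Disability Support Credit: income exceeds $257,600 by $34,719 → 18 increments × $24 = $432 ≥ base, so the credit is $0. total $0 + $0 = $0
Difference: |$4,467 − $0| = $4,467.

$4,467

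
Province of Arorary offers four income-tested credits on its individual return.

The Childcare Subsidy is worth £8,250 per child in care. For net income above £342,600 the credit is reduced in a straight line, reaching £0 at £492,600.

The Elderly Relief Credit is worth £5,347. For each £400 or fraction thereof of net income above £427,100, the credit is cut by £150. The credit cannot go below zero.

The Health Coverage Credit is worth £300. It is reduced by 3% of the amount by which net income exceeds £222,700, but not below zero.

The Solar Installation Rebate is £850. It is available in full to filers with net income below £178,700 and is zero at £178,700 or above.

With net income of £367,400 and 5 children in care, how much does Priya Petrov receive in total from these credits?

£39,777

Childcare Subsidy: base = 5 × £8,250 = £41,250. £367,400 is £24,800 into a £150,000 phase-out range, leaving 125,200/150,000 of the credit: £41,250 × 125,200/150,000 = £34,430.
Elderly Relief Credit: £367,400 is at or below the £427,100 threshold, so the full £5,347 applies.
Health Coverage Credit: 3% of the £144,700 excess over £222,700 is £4,341 ≥ base, so the credit is £0.
Solar Installation Rebate: £367,400 meets or exceeds the £178,700 cutoff, so the credit is £0.
Total: £34,430 + £5,347 + £0 + £0 = £39,777.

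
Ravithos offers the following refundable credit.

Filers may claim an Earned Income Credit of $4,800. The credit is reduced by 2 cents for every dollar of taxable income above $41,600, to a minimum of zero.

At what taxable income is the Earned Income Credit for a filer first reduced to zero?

$281,600

The credit falls by 2% of each dollar above $41,600, so it reaches zero when the excess is $4,800 / 2% = $240,000: income = $41,600 + $240,000 = $281,600.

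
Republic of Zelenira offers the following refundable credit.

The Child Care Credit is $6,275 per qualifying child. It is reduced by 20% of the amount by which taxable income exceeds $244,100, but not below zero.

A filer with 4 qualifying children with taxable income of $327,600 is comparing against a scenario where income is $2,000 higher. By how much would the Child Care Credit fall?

At $327,600 — base = 4 × $6,275 = $25,100. 20% of the $83,500 excess over $244,100 is $16,700; credit = $25,100 − $16,700 = $8,400.
At $329,600 — base = 4 × $6,275 = $25,100. 20% of the $85,500 excess over $244,100 is $17,100; credit = $25,100 − $17,100 = $8,000.
Lost: $8,400 − $8,000 = $400.

$400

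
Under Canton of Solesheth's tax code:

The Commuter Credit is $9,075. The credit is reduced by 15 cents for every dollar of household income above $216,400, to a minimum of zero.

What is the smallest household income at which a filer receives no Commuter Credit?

$276,900

The credit falls by 15% of each dollar above $216,400, so it reaches zero when the excess is $9,075 / 15% = $60,500: income = $216,400 + $60,500 = $276,900.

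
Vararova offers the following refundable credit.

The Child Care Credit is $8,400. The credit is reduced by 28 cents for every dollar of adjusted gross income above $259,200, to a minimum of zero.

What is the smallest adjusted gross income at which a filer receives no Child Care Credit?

The credit falls by 28% of each dollar above $259,200, so it reaches zero when the excess is $8,400 / 28% = $30,000: income = $259,200 + $30,000 = $289,200.

$289,200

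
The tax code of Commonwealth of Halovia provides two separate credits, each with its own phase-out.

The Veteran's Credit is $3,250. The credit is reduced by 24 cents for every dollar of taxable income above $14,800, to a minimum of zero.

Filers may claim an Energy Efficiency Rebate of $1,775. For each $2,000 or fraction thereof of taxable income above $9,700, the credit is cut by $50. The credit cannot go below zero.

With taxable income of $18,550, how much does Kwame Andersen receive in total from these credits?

$3,875

Veteran's Credit: 24% of the $3,750 excess over $14,800 is $900; credit = $3,250 − $900 = $2,350.
Energy Efficiency Rebate: income exceeds $9,700 by $8,850, which is 5 full-or-partial $2,000 increments; reduction = 5 × $50 = $250, leaving $1,525.
Total: $2,350 + $1,525 = $3,875.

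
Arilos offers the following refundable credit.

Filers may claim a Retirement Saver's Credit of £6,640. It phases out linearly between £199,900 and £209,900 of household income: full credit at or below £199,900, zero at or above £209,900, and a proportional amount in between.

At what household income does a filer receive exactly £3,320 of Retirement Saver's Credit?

£3,320 is 3,320/6,640 of the full £6,640, so 3,320/6,640 of the £10,000 range has been used: income = £199,900 + £10,000 × 3,320/6,640 = £204,900.

£204,900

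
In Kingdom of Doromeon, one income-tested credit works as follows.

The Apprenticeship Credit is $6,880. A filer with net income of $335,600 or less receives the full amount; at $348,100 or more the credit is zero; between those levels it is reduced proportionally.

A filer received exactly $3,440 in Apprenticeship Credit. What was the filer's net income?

$341,850

$3,440 is 3,440/6,880 of the full $6,880, so 3,440/6,880 of the $12,500 range has been used: income = $335,600 + $12,500 × 3,440/6,880 = $341,850.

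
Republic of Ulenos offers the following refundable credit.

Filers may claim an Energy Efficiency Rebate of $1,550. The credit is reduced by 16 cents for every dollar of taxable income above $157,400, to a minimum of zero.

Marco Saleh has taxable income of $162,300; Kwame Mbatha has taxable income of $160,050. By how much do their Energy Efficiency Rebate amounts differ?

Marco ($162,300): Energy Efficiency Rebate: 16% of the $4,900 excess over $157,400 is $784; credit = $1,550 − $784 = $766.
Kwame ($160,050): Energy Efficiency Rebate: 16% of the $2,650 excess over $157,400 is $424; credit = $1,550 − $424 = $1,126.
Difference: |$766 − $1,126| = $360.

$360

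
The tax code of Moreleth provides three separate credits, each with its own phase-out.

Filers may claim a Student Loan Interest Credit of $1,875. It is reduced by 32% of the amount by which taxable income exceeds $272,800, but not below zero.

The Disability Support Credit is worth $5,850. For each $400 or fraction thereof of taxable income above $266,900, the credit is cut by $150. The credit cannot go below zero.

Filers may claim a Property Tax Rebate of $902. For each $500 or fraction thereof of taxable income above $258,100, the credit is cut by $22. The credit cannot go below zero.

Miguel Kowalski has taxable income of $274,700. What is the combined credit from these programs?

$4,271

Student Loan Interest Credit: 32% of the $1,900 excess over $272,800 is $608; credit = $1,875 − $608 = $1,267.
Disability Support Credit: income exceeds $266,900 by $7,800, which is 20 full-or-partial $400 increments; reduction = 20 × $150 = $3,000, leaving $2,850.
Property Tax Rebate: income exceeds $258,100 by $16,600, which is 34 full-or-partial $500 increments; reduction = 34 × $22 = $748, leaving $154.
Total: $1,267 + $2,850 + $154 = $4,271.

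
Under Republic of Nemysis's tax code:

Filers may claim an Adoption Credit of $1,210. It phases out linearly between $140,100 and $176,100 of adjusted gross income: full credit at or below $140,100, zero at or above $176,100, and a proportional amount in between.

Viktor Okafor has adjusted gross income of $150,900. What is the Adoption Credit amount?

Adoption Credit: $150,900 is $10,800 into a $36,000 phase-out range, leaving 25,200/36,000 of the credit: $1,210 × 25,200/36,000 = $847.

$847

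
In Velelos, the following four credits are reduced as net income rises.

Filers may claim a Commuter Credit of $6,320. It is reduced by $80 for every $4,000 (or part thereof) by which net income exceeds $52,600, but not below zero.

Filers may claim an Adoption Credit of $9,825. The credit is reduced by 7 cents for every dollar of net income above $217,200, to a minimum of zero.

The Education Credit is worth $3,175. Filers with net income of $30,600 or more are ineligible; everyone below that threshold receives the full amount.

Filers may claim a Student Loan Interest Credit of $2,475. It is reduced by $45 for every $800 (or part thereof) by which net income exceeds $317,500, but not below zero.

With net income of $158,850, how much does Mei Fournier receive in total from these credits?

$16,460

Commuter Credit: income exceeds $52,600 by $106,250, which is 27 full-or-partial $4,000 increments; reduction = 27 × $80 = $2,160, leaving $4,160.
Adoption Credit: $158,850 is at or below the $217,200 threshold, so the full $9,825 applies.
Education Credit: $158,850 meets or exceeds the $30,600 cutoff, so the credit is $0.
Student Loan Interest Credit: $158,850 is at or below the $317,500 threshold, so the full $2,475 applies.
Total: $4,160 + $9,825 + $0 + $2,475 = $16,460.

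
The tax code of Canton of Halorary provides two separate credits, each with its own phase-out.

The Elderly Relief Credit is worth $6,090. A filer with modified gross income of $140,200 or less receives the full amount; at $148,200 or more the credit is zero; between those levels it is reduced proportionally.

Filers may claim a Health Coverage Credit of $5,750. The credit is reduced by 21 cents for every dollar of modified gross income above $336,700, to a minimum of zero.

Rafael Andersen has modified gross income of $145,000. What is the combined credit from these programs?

$8,186

Elderly Relief Credit: $145,000 is $4,800 into a $8,000 phase-out range, leaving 3,200/8,000 of the credit: $6,090 × 3,200/8,000 = $2,436.
Health Coverage Credit: $145,000 is at or below the $336,700 threshold, so the full $5,750 applies.
Total: $2,436 + $5,750 = $8,186.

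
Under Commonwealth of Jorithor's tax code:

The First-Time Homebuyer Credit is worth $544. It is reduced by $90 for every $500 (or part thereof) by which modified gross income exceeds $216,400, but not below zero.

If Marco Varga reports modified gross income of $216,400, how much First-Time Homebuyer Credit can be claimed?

$544

First-Time Homebuyer Credit: $216,400 is at or below the $216,400 threshold, so the full $544 applies.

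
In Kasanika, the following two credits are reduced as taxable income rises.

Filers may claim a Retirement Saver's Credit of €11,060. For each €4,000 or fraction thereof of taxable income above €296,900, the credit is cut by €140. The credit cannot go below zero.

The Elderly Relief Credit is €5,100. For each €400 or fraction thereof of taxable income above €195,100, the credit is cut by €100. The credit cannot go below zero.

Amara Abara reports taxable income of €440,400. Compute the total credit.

€6,020

Retirement Saver's Credit: income exceeds €296,900 by €143,500, which is 36 full-or-partial €4,000 increments; reduction = 36 × €140 = €5,040, leaving €6,020.
Elderly Relief Credit: income exceeds €195,100 by €245,300 → 614 increments × €100 = €61,400 ≥ base, so the credit is €0.
Total: €6,020 + €0 = €6,020.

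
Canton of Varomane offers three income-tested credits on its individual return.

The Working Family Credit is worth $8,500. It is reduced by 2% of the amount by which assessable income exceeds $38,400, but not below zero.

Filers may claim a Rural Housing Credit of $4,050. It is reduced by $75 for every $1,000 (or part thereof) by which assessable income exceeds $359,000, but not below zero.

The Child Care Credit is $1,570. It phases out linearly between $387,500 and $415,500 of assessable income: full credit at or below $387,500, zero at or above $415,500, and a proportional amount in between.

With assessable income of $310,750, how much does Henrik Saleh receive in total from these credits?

$8,673

Working Family Credit: 2% of the $272,350 excess over $38,400 is $5,447; credit = $8,500 − $5,447 = $3,053.
Rural Housing Credit: $310,750 is at or below the $359,000 threshold, so the full $4,050 applies.
Child Care Credit: $310,750 is at or below the $387,500 threshold, so the full $1,570 applies.
Total: $3,053 + $4,050 + $1,570 = $8,673.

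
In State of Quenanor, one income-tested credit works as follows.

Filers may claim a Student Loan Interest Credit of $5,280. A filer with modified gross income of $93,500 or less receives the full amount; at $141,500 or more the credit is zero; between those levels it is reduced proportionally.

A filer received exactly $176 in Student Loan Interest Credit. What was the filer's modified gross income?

$176 is 176/5,280 of the full $5,280, so 5,104/5,280 of the $48,000 range has been used: income = $93,500 + $48,000 × 5,104/5,280 = $139,900.

$139,900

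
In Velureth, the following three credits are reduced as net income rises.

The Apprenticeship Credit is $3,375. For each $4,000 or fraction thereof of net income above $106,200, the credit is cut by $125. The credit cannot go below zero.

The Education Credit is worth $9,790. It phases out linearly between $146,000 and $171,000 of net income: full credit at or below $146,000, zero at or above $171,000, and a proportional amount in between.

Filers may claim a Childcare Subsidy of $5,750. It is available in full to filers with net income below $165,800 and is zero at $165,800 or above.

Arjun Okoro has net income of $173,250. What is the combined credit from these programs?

$1,250

Apprenticeship Credit: income exceeds $106,200 by $67,050, which is 17 full-or-partial $4,000 increments; reduction = 17 × $125 = $2,125, leaving $1,250.
Education Credit: $173,250 is at or above $171,000, so the credit is $0.
Childcare Subsidy: $173,250 meets or exceeds the $165,800 cutoff, so the credit is $0.
Total: $1,250 + $0 + $0 = $1,250.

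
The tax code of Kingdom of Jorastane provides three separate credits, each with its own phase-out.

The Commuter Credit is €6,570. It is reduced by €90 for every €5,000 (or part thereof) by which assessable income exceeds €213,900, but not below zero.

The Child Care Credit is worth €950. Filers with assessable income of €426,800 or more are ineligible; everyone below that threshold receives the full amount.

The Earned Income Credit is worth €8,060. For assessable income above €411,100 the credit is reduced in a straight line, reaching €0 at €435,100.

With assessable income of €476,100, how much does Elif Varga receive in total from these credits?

Commuter Credit: income exceeds €213,900 by €262,200, which is 53 full-or-partial €5,000 increments; reduction = 53 × €90 = €4,770, leaving €1,800.
Child Care Credit: €476,100 meets or exceeds the €426,800 cutoff, so the credit is €0.
Earned Income Credit: €476,100 is at or above €435,100, so the credit is €0.
Total: €1,800 + €0 + €0 = €1,800.

€1,800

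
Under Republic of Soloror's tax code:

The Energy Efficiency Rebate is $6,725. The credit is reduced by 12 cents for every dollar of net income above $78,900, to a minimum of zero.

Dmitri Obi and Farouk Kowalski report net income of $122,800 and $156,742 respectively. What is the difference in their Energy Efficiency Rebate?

Dmitri ($122,800): Energy Efficiency Rebate: 12% of the $43,900 excess over $78,900 is $5,268; credit = $6,725 − $5,268 = $1,457.
Farouk ($156,742): Energy Efficiency Rebate: 12% of the $77,842 excess over $78,900 is $9,341.04 ≥ base, so the credit is $0.
Difference: |$1,457 − $0| = $1,457.

$1,457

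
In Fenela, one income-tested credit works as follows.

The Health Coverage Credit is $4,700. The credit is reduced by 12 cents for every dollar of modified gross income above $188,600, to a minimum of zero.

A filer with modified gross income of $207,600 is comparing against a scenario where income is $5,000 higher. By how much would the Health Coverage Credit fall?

At $207,600 — 12% of the $19,000 excess over $188,600 is $2,280; credit = $4,700 − $2,280 = $2,420.
At $212,600 — 12% of the $24,000 excess over $188,600 is $2,880; credit = $4,700 − $2,880 = $1,820.
Lost: $2,420 − $1,820 = $600.

$600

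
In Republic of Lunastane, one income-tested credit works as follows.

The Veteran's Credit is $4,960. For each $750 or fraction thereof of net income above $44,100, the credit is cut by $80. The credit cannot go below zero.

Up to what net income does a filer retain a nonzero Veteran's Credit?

$89,850

After 61 increments the reduction is 61 × $80 = $4,880, leaving $80; one more increment wipes it out. Increment 61 ends at excess 61 × $750 = $45,750, so the highest qualifying income is $44,100 + $45,750 = $89,850.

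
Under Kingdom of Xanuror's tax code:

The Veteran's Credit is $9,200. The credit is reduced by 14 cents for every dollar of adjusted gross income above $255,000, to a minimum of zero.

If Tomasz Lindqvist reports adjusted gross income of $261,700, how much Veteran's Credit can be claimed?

$8,262

Veteran's Credit: 14% of the $6,700 excess over $255,000 is $938; credit = $9,200 − $938 = $8,262.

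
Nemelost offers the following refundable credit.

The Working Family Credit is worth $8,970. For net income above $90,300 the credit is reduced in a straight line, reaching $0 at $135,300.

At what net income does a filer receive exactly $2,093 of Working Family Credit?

$2,093 is 2,093/8,970 of the full $8,970, so 6,877/8,970 of the $45,000 range has been used: income = $90,300 + $45,000 × 6,877/8,970 = $124,800.

$124,800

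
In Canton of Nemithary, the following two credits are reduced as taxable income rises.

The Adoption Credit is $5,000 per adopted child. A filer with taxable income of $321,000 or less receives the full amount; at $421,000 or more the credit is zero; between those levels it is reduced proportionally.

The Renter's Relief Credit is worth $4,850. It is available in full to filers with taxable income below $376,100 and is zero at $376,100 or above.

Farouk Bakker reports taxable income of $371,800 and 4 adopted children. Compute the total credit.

$14,690

Adoption Credit: base = 4 × $5,000 = $20,000. $371,800 is $50,800 into a $100,000 phase-out range, leaving 49,200/100,000 of the credit: $20,000 × 49,200/100,000 = $9,840.
Renter's Relief Credit: $371,800 is below the $376,100 cutoff, so the full $4,850 applies.
Total: $9,840 + $4,850 = $14,690.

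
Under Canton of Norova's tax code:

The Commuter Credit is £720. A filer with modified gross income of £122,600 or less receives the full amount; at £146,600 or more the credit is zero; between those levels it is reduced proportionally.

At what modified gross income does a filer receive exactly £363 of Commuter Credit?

£134,500

£363 is 363/720 of the full £720, so 357/720 of the £24,000 range has been used: income = £122,600 + £24,000 × 357/720 = £134,500.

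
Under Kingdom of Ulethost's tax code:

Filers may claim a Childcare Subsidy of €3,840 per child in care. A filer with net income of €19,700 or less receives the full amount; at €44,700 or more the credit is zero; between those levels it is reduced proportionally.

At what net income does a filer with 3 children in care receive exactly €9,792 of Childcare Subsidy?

Full credit = 3 × €3,840 = €11,520.
€9,792 is 9,792/11,520 of the full €11,520, so 1,728/11,520 of the €25,000 range has been used: income = €19,700 + €25,000 × 1,728/11,520 = €23,450.

€23,450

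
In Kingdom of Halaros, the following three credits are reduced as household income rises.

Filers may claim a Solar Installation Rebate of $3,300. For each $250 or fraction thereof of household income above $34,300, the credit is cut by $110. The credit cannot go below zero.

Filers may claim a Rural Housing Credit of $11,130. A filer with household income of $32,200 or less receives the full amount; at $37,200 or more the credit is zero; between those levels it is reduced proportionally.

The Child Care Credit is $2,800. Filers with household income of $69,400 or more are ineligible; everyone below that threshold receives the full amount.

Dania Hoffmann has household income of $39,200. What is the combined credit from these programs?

$3,900

Solar Installation Rebate: income exceeds $34,300 by $4,900, which is 20 full-or-partial $250 increments; reduction = 20 × $110 = $2,200, leaving $1,100.
Rural Housing Credit: $39,200 is at or above $37,200, so the credit is $0.
Child Care Credit: $39,200 is below the $69,400 cutoff, so the full $2,800 applies.
Total: $1,100 + $0 + $2,800 = $3,900.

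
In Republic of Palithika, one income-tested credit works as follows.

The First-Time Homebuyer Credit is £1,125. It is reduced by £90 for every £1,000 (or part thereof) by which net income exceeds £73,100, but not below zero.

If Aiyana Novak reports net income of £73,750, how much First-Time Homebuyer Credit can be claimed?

£1,035

First-Time Homebuyer Credit: income exceeds £73,100 by £650, which is 1 full-or-partial £1,000 increment; reduction = 1 × £90 = £90, leaving £1,035.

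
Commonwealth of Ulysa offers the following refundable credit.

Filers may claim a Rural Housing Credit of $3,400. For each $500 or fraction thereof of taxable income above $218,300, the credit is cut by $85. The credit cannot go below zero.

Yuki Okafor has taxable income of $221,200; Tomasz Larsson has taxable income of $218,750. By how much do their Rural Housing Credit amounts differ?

Yuki ($221,200): Rural Housing Credit: income exceeds $218,300 by $2,900, which is 6 full-or-partial $500 increments; reduction = 6 × $85 = $510, leaving $2,890.
Tomasz ($218,750): Rural Housing Credit: income exceeds $218,300 by $450, which is 1 full-or-partial $500 increment; reduction = 1 × $85 = $85, leaving $3,315.
Difference: |$2,890 − $3,315| = $425.

$425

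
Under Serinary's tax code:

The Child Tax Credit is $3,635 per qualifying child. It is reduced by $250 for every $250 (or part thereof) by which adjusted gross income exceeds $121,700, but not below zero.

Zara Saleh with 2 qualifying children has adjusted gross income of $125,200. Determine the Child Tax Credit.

Child Tax Credit: base = 2 × $3,635 = $7,270. income exceeds $121,700 by $3,500, which is 14 full-or-partial $250 increments; reduction = 14 × $250 = $3,500, leaving $3,770.

$3,770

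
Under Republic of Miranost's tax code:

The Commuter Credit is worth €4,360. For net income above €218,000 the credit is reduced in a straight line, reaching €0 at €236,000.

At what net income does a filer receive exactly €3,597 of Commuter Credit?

€221,150

€3,597 is 3,597/4,360 of the full €4,360, so 763/4,360 of the €18,000 range has been used: income = €218,000 + €18,000 × 763/4,360 = €221,150.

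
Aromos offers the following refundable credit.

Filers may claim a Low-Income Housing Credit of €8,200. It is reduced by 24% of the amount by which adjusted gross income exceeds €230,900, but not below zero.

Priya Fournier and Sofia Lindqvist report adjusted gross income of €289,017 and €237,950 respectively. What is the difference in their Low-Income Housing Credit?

€6,508

Priya (€289,017): Low-Income Housing Credit: 24% of the €58,117 excess over €230,900 is €13,948.08 ≥ base, so the credit is €0.
Sofia (€237,950): Low-Income Housing Credit: 24% of the €7,050 excess over €230,900 is €1,692; credit = €8,200 − €1,692 = €6,508.
Difference: |€0 − €6,508| = €6,508.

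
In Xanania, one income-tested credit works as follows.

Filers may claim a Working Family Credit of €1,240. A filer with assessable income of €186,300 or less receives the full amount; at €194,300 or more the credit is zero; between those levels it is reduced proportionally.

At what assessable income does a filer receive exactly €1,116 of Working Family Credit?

€187,100

€1,116 is 1,116/1,240 of the full €1,240, so 124/1,240 of the €8,000 range has been used: income = €186,300 + €8,000 × 124/1,240 = €187,100.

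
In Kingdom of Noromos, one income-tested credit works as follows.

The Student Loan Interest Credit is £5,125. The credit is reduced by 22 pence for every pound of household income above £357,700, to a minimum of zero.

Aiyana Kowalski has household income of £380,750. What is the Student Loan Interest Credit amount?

£54

Student Loan Interest Credit: 22% of the £23,050 excess over £357,700 is £5,071; credit = £5,125 − £5,071 = £54.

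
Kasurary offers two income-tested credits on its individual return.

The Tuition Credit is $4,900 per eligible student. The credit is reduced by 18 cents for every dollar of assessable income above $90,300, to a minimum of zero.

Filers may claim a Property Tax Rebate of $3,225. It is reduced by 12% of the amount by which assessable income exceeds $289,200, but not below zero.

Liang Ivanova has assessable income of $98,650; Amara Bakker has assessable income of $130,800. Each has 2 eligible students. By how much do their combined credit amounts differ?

$5,787

Liang ($98,650): Tuition Credit: base = 2 × $4,900 = $9,800. 18% of the $8,350 excess over $90,300 is $1,503; credit = $9,800 − $1,503 = $8,297. Property Tax Rebate: $98,650 is at or below the $289,200 threshold, so the full $3,225 applies. total $8,297 + $3,225 = $11,522
Amara ($130,800): Tuition Credit: base = 2 × $4,900 = $9,800. 18% of the $40,500 excess over $90,300 is $7,290; credit = $9,800 − $7,290 = $2,510. Property Tax Rebate: $130,800 is at or below the $289,200 threshold, so the full $3,225 applies. total $2,510 + $3,225 = $5,735
Difference: |$11,522 − $5,735| = $5,787.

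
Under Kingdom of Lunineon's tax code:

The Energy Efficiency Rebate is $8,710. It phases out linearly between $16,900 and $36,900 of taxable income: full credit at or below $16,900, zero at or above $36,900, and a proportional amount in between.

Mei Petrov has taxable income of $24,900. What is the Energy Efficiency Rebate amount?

$5,226

Energy Efficiency Rebate: $24,900 is $8,000 into a $20,000 phase-out range, leaving 12,000/20,000 of the credit: $8,710 × 12,000/20,000 = $5,226.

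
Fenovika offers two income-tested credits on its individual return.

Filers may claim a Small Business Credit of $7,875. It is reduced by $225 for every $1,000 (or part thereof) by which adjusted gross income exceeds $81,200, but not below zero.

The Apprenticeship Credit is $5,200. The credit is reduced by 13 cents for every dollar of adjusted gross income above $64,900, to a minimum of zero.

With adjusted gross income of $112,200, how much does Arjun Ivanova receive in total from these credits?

$900

Small Business Credit: income exceeds $81,200 by $31,000, which is 31 full-or-partial $1,000 increments; reduction = 31 × $225 = $6,975, leaving $900.
Apprenticeship Credit: 13% of the $47,300 excess over $64,900 is $6,149 ≥ base, so the credit is $0.
Total: $900 + $0 = $900.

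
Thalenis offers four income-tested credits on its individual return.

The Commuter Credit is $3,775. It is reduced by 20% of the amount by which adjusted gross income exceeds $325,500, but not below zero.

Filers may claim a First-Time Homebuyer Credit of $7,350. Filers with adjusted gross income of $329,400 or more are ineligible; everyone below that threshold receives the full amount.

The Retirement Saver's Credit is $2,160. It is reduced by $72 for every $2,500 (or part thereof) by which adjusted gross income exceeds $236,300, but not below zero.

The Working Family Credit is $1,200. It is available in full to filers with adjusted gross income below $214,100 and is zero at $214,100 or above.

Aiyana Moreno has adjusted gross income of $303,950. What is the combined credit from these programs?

Commuter Credit: $303,950 is at or below the $325,500 threshold, so the full $3,775 applies.
First-Time Homebuyer Credit: $303,950 is below the $329,400 cutoff, so the full $7,350 applies.
Retirement Saver's Credit: income exceeds $236,300 by $67,650, which is 28 full-or-partial $2,500 increments; reduction = 28 × $72 = $2,016, leaving $144.
Working Family Credit: $303,950 meets or exceeds the $214,100 cutoff, so the credit is $0.
Total: $3,775 + $7,350 + $144 + $0 = $11,269.

$11,269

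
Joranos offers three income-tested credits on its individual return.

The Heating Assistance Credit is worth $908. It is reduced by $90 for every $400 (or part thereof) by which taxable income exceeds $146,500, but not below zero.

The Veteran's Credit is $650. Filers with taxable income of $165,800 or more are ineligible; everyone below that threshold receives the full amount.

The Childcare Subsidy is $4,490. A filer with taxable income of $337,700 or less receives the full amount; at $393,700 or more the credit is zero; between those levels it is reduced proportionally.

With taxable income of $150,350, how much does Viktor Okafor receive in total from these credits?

$5,148

Heating Assistance Credit: income exceeds $146,500 by $3,850, which is 10 full-or-partial $400 increments; reduction = 10 × $90 = $900, leaving $8.
Veteran's Credit: $150,350 is below the $165,800 cutoff, so the full $650 applies.
Childcare Subsidy: $150,350 is at or below the $337,700 threshold, so the full $4,490 applies.
Total: $8 + $650 + $4,490 = $5,148.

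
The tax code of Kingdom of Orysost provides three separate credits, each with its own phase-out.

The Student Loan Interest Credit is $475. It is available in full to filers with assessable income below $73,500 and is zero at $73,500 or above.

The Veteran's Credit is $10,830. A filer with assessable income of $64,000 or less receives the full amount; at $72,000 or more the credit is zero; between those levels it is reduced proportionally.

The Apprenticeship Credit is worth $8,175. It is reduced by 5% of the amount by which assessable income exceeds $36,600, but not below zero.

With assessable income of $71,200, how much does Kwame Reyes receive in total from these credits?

Student Loan Interest Credit: $71,200 is below the $73,500 cutoff, so the full $475 applies.
Veteran's Credit: $71,200 is $7,200 into a $8,000 phase-out range, leaving 800/8,000 of the credit: $10,830 × 800/8,000 = $1,083.
Apprenticeship Credit: 5% of the $34,600 excess over $36,600 is $1,730; credit = $8,175 − $1,730 = $6,445.
Total: $475 + $1,083 + $6,445 = $8,003.

$8,003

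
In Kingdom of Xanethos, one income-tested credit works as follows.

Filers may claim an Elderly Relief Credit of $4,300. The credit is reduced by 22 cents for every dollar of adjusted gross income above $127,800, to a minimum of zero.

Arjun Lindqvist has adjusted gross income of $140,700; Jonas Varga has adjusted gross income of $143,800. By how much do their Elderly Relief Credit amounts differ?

Arjun ($140,700): Elderly Relief Credit: 22% of the $12,900 excess over $127,800 is $2,838; credit = $4,300 − $2,838 = $1,462.
Jonas ($143,800): Elderly Relief Credit: 22% of the $16,000 excess over $127,800 is $3,520; credit = $4,300 − $3,520 = $780.
Difference: |$1,462 − $780| = $682.

$682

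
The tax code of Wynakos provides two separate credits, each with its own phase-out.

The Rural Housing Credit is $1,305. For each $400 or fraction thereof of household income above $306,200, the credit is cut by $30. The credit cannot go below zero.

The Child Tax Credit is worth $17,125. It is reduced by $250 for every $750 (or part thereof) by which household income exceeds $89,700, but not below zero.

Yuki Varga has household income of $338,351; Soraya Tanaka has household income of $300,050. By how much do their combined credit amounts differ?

$1,305

Yuki ($338,351): Rural Housing Credit: income exceeds $306,200 by $32,151 → 81 increments × $30 = $2,430 ≥ base, so the credit is $0. Child Tax Credit: income exceeds $89,700 by $248,651 → 332 increments × $250 = $83,000 ≥ base, so the credit is $0. total $0 + $0 = $0
Soraya ($300,050): Rural Housing Credit: $300,050 is at or below the $306,200 threshold, so the full $1,305 applies. Child Tax Credit: income exceeds $89,700 by $210,350 → 281 increments × $250 = $70,250 ≥ base, so the credit is $0. total $1,305 + $0 = $1,305
Difference: |$0 − $1,305| = $1,305.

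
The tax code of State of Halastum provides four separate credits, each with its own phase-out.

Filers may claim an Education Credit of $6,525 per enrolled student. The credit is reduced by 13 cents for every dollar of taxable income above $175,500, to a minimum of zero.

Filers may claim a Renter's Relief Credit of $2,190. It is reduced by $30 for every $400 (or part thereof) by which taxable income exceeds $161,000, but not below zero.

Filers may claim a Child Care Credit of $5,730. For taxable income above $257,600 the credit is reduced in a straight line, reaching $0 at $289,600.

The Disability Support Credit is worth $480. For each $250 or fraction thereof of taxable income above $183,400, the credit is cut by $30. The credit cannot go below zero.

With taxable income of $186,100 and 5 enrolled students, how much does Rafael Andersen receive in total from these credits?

Education Credit: base = 5 × $6,525 = $32,625. 13% of the $10,600 excess over $175,500 is $1,378; credit = $32,625 − $1,378 = $31,247.
Renter's Relief Credit: income exceeds $161,000 by $25,100, which is 63 full-or-partial $400 increments; reduction = 63 × $30 = $1,890, leaving $300.
Child Care Credit: $186,100 is at or below the $257,600 threshold, so the full $5,730 applies.
Disability Support Credit: income exceeds $183,400 by $2,700, which is 11 full-or-partial $250 increments; reduction = 11 × $30 = $330, leaving $150.
Total: $31,247 + $300 + $5,730 + $150 = $37,427.

$37,427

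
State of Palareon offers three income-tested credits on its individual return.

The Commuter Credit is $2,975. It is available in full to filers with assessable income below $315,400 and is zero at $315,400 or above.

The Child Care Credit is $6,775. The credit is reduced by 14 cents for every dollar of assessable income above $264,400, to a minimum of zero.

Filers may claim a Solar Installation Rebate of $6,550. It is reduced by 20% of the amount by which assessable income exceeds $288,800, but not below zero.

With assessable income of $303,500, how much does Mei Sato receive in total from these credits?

Commuter Credit: $303,500 is below the $315,400 cutoff, so the full $2,975 applies.
Child Care Credit: 14% of the $39,100 excess over $264,400 is $5,474; credit = $6,775 − $5,474 = $1,301.
Solar Installation Rebate: 20% of the $14,700 excess over $288,800 is $2,940; credit = $6,550 − $2,940 = $3,610.
Total: $2,975 + $1,301 + $3,610 = $7,886.

$7,886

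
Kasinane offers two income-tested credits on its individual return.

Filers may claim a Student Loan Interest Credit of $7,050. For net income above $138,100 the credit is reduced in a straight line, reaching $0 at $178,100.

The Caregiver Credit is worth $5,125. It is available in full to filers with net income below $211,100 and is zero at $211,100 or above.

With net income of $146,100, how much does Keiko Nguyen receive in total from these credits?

$10,765

Student Loan Interest Credit: $146,100 is $8,000 into a $40,000 phase-out range, leaving 32,000/40,000 of the credit: $7,050 × 32,000/40,000 = $5,640.
Caregiver Credit: $146,100 is below the $211,100 cutoff, so the full $5,125 applies.
Total: $5,640 + $5,125 = $10,765.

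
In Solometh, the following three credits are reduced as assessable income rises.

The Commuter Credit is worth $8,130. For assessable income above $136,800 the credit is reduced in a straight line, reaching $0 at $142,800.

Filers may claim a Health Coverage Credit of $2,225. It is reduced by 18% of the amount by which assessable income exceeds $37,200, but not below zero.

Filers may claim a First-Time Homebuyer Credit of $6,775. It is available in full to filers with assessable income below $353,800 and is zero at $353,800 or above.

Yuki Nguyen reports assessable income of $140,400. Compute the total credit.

Commuter Credit: $140,400 is $3,600 into a $6,000 phase-out range, leaving 2,400/6,000 of the credit: $8,130 × 2,400/6,000 = $3,252.
Health Coverage Credit: 18% of the $103,200 excess over $37,200 is $18,576 ≥ base, so the credit is $0.
First-Time Homebuyer Credit: $140,400 is below the $353,800 cutoff, so the full $6,775 applies.
Total: $3,252 + $0 + $6,775 = $10,027.

$10,027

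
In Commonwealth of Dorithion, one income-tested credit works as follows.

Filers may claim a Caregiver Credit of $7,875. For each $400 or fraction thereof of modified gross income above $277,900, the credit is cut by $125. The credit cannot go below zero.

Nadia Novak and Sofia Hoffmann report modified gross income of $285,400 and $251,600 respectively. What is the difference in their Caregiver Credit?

Nadia ($285,400): Caregiver Credit: income exceeds $277,900 by $7,500, which is 19 full-or-partial $400 increments; reduction = 19 × $125 = $2,375, leaving $5,500.
Sofia ($251,600): Caregiver Credit: $251,600 is at or below the $277,900 threshold, so the full $7,875 applies.
Difference: |$5,500 − $7,875| = $2,375.

$2,375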